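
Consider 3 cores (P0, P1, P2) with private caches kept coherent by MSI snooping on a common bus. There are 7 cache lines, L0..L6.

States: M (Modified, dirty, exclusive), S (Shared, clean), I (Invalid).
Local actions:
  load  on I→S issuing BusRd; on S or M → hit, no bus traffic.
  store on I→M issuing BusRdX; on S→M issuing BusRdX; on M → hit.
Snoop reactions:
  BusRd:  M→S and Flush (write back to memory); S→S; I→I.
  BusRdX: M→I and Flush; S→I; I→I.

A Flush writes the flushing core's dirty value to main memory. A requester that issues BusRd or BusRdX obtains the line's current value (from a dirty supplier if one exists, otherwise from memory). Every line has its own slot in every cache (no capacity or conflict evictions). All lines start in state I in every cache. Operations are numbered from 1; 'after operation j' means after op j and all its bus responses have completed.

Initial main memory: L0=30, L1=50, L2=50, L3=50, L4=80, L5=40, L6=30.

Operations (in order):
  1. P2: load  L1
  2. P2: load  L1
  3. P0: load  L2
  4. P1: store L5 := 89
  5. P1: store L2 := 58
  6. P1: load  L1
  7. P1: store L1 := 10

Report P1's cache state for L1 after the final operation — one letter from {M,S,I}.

step 1: P2: load  L1  ⟶  IIS  (L1)  txn=BusRd  M[L1]=50
step 2: P2: load  L1  ⟶  IIS  (L1)  txn=∅  M[L1]=50
step 3: P0: load  L2  ⟶  SII  (L2)  txn=BusRd  M[L2]=50
step 4: P1: store L5 := 89  ⟶  IMI  (L5)  txn=BusRdX  M[L5]=40
step 5: P1: store L2 := 58  ⟶  IMI  (L2)  txn=BusRdX  M[L2]=50
step 6: P1: load  L1  ⟶  ISS  (L1)  txn=BusRd  M[L1]=50
step 7: P1: store L1 := 10  ⟶  IMI  (L1)  txn=BusRdX  M[L1]=50

state = M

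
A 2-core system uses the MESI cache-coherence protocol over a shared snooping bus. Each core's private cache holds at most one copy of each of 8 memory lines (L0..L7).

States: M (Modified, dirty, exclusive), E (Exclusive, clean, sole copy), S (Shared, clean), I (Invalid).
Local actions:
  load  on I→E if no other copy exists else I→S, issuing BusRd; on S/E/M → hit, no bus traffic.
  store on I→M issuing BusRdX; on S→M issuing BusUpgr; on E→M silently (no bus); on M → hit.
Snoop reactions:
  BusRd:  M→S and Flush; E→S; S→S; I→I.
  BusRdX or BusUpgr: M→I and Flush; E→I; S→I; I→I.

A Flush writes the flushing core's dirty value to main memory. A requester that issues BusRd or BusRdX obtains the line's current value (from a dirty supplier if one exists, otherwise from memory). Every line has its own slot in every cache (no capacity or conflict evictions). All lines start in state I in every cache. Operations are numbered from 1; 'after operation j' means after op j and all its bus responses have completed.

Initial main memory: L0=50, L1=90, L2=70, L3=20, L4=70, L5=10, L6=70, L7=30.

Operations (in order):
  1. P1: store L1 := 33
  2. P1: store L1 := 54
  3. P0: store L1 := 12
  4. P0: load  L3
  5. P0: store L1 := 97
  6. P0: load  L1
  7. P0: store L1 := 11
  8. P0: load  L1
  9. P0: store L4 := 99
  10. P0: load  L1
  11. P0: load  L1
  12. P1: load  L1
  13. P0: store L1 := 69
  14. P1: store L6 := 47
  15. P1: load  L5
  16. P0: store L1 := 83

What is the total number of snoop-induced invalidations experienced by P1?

invalidations = 2

1. P1: store L1 := 33  bus=[BusRdX]  L1: P0=I P1=M  mem[L1]=90
2. P1: store L1 := 54  bus=[-]  L1: P0=I P1=M  mem[L1]=90
3. P0: store L1 := 12  bus=[BusRdX,Flush]  L1: P0=M P1=I  mem[L1]=54
4. P0: load  L3  bus=[BusRd]  L3: P0=E P1=I  mem[L3]=20
5. P0: store L1 := 97  bus=[-]  L1: P0=M P1=I  mem[L1]=54
6. P0: load  L1  bus=[-]  L1: P0=M P1=I  mem[L1]=54
7. P0: store L1 := 11  bus=[-]  L1: P0=M P1=I  mem[L1]=54
8. P0: load  L1  bus=[-]  L1: P0=M P1=I  mem[L1]=54
9. P0: store L4 := 99  bus=[BusRdX]  L4: P0=M P1=I  mem[L4]=70
10. P0: load  L1  bus=[-]  L1: P0=M P1=I  mem[L1]=54
11. P0: load  L1  bus=[-]  L1: P0=M P1=I  mem[L1]=54
12. P1: load  L1  bus=[BusRd,Flush]  L1: P0=S P1=S  mem[L1]=11
13. P0: store L1 := 69  bus=[BusUpgr]  L1: P0=M P1=I  mem[L1]=11
14. P1: store L6 := 47  bus=[BusRdX]  L6: P0=I P1=M  mem[L6]=70
15. P1: load  L5  bus=[BusRd]  L5: P0=I P1=E  mem[L5]=10
16. P0: store L1 := 83  bus=[-]  L1: P0=M P1=I  mem[L1]=11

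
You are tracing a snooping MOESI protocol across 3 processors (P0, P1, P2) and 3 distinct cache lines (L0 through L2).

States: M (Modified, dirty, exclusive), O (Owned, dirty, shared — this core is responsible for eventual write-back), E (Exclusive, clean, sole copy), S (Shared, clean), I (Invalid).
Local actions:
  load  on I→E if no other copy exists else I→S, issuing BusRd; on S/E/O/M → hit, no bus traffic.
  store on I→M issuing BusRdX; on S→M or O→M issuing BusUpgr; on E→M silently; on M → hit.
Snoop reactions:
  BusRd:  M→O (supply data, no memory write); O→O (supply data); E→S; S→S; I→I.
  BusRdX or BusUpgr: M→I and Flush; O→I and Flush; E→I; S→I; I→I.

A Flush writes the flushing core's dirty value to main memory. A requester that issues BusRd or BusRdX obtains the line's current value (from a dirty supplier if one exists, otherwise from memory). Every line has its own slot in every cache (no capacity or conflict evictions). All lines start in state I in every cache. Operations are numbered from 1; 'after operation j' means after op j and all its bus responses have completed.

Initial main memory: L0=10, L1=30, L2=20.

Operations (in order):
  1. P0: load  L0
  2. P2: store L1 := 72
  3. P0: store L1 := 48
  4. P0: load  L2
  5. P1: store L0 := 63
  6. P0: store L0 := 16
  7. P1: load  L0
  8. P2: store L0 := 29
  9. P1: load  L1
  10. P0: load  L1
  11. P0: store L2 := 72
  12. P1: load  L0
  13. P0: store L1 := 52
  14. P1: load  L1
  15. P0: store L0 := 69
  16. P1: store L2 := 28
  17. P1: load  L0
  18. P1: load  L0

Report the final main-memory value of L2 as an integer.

[1] P0: load  L0 | P0:E(10), P1:I, P2:I | bus: BusRd
[2] P2: store L1 := 72 | P0:I, P1:I, P2:M(72) | bus: BusRdX
[3] P0: store L1 := 48 | P0:M(48), P1:I, P2:I | bus: BusRdX,Flush
[4] P0: load  L2 | P0:E(20), P1:I, P2:I | bus: BusRd
[5] P1: store L0 := 63 | P0:I, P1:M(63), P2:I | bus: BusRdX
[6] P0: store L0 := 16 | P0:M(16), P1:I, P2:I | bus: BusRdX,Flush
[7] P1: load  L0 | P0:O(16), P1:S(16), P2:I | bus: BusRd
[8] P2: store L0 := 29 | P0:I, P1:I, P2:M(29) | bus: BusRdX,Flush
[9] P1: load  L1 | P0:O(48), P1:S(48), P2:I | bus: BusRd
[10] P0: load  L1 | P0:O(48), P1:S(48), P2:I | bus: none
[11] P0: store L2 := 72 | P0:M(72), P1:I, P2:I | bus: none
[12] P1: load  L0 | P0:I, P1:S(29), P2:O(29) | bus: BusRd
[13] P0: store L1 := 52 | P0:M(52), P1:I, P2:I | bus: BusUpgr
[14] P1: load  L1 | P0:O(52), P1:S(52), P2:I | bus: BusRd
[15] P0: store L0 := 69 | P0:M(69), P1:I, P2:I | bus: BusRdX,Flush
[16] P1: store L2 := 28 | P0:I, P1:M(28), P2:I | bus: BusRdX,Flush
[17] P1: load  L0 | P0:O(69), P1:S(69), P2:I | bus: BusRd
[18] P1: load  L0 | P0:O(69), P1:S(69), P2:I | bus: none

memory[L2] = 72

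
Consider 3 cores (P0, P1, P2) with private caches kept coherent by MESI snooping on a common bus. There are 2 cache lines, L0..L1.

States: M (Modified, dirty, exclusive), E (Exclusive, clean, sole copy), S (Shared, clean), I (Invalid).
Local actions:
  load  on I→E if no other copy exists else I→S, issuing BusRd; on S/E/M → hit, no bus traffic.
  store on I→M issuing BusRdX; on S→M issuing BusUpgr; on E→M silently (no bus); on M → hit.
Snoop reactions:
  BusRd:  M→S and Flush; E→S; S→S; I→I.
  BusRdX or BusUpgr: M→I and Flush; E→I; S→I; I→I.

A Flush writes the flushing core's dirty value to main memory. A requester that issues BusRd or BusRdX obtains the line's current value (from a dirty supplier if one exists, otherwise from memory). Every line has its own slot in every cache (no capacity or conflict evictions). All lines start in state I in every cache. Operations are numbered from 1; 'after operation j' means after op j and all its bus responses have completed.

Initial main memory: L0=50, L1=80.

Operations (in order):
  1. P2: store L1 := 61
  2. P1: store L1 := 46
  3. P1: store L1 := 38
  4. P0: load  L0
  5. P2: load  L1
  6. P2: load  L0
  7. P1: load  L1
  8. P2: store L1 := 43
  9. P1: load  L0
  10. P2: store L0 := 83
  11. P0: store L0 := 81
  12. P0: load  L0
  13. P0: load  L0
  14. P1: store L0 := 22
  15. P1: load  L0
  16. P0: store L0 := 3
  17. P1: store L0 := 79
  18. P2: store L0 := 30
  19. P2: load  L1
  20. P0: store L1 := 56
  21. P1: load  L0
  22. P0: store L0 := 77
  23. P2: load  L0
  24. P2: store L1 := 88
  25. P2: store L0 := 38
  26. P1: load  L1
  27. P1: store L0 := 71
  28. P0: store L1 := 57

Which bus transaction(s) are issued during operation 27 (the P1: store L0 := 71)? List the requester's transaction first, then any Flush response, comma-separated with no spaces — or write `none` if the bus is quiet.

1. P2: store L1 := 61  bus=[BusRdX]  L1: P0=I P1=I P2=M  mem[L1]=80
2. P1: store L1 := 46  bus=[BusRdX,Flush]  L1: P0=I P1=M P2=I  mem[L1]=61
3. P1: store L1 := 38  bus=[-]  L1: P0=I P1=M P2=I  mem[L1]=61
4. P0: load  L0  bus=[BusRd]  L0: P0=E P1=I P2=I  mem[L0]=50
5. P2: load  L1  bus=[BusRd,Flush]  L1: P0=I P1=S P2=S  mem[L1]=38
6. P2: load  L0  bus=[BusRd]  L0: P0=S P1=I P2=S  mem[L0]=50
7. P1: load  L1  bus=[-]  L1: P0=I P1=S P2=S  mem[L1]=38
8. P2: store L1 := 43  bus=[BusUpgr]  L1: P0=I P1=I P2=M  mem[L1]=38
9. P1: load  L0  bus=[BusRd]  L0: P0=S P1=S P2=S  mem[L0]=50
10. P2: store L0 := 83  bus=[BusUpgr]  L0: P0=I P1=I P2=M  mem[L0]=50
11. P0: store L0 := 81  bus=[BusRdX,Flush]  L0: P0=M P1=I P2=I  mem[L0]=83
12. P0: load  L0  bus=[-]  L0: P0=M P1=I P2=I  mem[L0]=83
13. P0: load  L0  bus=[-]  L0: P0=M P1=I P2=I  mem[L0]=83
14. P1: store L0 := 22  bus=[BusRdX,Flush]  L0: P0=I P1=M P2=I  mem[L0]=81
15. P1: load  L0  bus=[-]  L0: P0=I P1=M P2=I  mem[L0]=81
16. P0: store L0 := 3  bus=[BusRdX,Flush]  L0: P0=M P1=I P2=I  mem[L0]=22
17. P1: store L0 := 79  bus=[BusRdX,Flush]  L0: P0=I P1=M P2=I  mem[L0]=3
18. P2: store L0 := 30  bus=[BusRdX,Flush]  L0: P0=I P1=I P2=M  mem[L0]=79
19. P2: load  L1  bus=[-]  L1: P0=I P1=I P2=M  mem[L1]=38
20. P0: store L1 := 56  bus=[BusRdX,Flush]  L1: P0=M P1=I P2=I  mem[L1]=43
21. P1: load  L0  bus=[BusRd,Flush]  L0: P0=I P1=S P2=S  mem[L0]=30
22. P0: store L0 := 77  bus=[BusRdX]  L0: P0=M P1=I P2=I  mem[L0]=30
23. P2: load  L0  bus=[BusRd,Flush]  L0: P0=S P1=I P2=S  mem[L0]=77
24. P2: store L1 := 88  bus=[BusRdX,Flush]  L1: P0=I P1=I P2=M  mem[L1]=56
25. P2: store L0 := 38  bus=[BusUpgr]  L0: P0=I P1=I P2=M  mem[L0]=77
26. P1: load  L1  bus=[BusRd,Flush]  L1: P0=I P1=S P2=S  mem[L1]=88
27. P1: store L0 := 71  bus=[BusRdX,Flush]  L0: P0=I P1=M P2=I  mem[L0]=38
28. P0: store L1 := 57  bus=[BusRdX]  L1: P0=M P1=I P2=I  mem[L1]=88

bus = BusRdX,Flush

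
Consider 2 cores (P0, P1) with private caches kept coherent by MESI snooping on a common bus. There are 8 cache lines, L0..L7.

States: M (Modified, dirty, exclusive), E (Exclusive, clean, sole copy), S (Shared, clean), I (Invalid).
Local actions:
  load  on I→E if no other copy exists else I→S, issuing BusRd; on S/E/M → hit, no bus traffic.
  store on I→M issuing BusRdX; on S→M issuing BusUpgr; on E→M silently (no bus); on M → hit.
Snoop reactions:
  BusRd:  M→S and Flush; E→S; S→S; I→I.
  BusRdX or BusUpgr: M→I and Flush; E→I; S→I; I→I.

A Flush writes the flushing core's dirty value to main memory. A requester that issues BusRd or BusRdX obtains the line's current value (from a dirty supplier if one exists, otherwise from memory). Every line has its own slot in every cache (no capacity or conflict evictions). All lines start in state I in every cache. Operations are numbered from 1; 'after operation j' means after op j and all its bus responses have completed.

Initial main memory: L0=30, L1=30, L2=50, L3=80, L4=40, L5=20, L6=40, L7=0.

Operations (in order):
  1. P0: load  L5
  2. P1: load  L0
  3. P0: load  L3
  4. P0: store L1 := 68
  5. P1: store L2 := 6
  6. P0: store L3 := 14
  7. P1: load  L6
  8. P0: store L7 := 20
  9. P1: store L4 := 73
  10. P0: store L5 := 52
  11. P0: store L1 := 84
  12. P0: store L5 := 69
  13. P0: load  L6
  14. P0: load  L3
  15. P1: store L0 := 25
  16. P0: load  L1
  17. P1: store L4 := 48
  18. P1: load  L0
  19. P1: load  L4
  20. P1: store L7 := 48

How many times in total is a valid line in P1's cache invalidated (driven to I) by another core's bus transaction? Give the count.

invalidations = 0

1. P0: load  L5  bus=[BusRd]  L5: P0=E P1=I  mem[L5]=20
2. P1: load  L0  bus=[BusRd]  L0: P0=I P1=E  mem[L0]=30
3. P0: load  L3  bus=[BusRd]  L3: P0=E P1=I  mem[L3]=80
4. P0: store L1 := 68  bus=[BusRdX]  L1: P0=M P1=I  mem[L1]=30
5. P1: store L2 := 6  bus=[BusRdX]  L2: P0=I P1=M  mem[L2]=50
6. P0: store L3 := 14  bus=[-]  L3: P0=M P1=I  mem[L3]=80
7. P1: load  L6  bus=[BusRd]  L6: P0=I P1=E  mem[L6]=40
8. P0: store L7 := 20  bus=[BusRdX]  L7: P0=M P1=I  mem[L7]=0
9. P1: store L4 := 73  bus=[BusRdX]  L4: P0=I P1=M  mem[L4]=40
10. P0: store L5 := 52  bus=[-]  L5: P0=M P1=I  mem[L5]=20
11. P0: store L1 := 84  bus=[-]  L1: P0=M P1=I  mem[L1]=30
12. P0: store L5 := 69  bus=[-]  L5: P0=M P1=I  mem[L5]=20
13. P0: load  L6  bus=[BusRd]  L6: P0=S P1=S  mem[L6]=40
14. P0: load  L3  bus=[-]  L3: P0=M P1=I  mem[L3]=80
15. P1: store L0 := 25  bus=[-]  L0: P0=I P1=M  mem[L0]=30
16. P0: load  L1  bus=[-]  L1: P0=M P1=I  mem[L1]=30
17. P1: store L4 := 48  bus=[-]  L4: P0=I P1=M  mem[L4]=40
18. P1: load  L0  bus=[-]  L0: P0=I P1=M  mem[L0]=30
19. P1: load  L4  bus=[-]  L4: P0=I P1=M  mem[L4]=40
20. P1: store L7 := 48  bus=[BusRdX,Flush]  L7: P0=I P1=M  mem[L7]=20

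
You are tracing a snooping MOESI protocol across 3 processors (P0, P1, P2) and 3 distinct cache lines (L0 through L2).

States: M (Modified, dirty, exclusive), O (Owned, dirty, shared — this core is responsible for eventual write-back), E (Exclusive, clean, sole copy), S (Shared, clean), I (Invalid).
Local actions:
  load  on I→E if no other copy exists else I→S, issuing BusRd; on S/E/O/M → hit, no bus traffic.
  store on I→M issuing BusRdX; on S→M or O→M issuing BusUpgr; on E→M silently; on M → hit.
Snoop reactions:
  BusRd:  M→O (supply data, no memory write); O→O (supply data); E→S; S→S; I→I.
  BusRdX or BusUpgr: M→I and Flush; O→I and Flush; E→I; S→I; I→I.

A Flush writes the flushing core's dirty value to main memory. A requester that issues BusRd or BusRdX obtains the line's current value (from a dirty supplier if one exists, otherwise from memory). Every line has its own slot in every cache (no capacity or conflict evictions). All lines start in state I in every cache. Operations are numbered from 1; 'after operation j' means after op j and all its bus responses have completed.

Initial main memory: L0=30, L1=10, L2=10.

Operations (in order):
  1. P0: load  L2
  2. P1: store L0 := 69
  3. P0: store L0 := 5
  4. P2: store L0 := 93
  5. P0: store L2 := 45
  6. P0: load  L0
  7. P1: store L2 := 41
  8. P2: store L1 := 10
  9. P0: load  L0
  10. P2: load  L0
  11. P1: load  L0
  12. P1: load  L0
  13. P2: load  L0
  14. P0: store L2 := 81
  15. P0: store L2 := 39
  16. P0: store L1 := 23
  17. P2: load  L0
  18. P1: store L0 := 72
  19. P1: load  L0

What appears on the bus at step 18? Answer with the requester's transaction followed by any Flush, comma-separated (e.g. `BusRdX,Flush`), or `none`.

step 1: P0: load  L2  ⟶  EII  (L2)  txn=BusRd  M[L2]=10
step 2: P1: store L0 := 69  ⟶  IMI  (L0)  txn=BusRdX  M[L0]=30
step 3: P0: store L0 := 5  ⟶  MII  (L0)  txn=BusRdX+Flush  M[L0]=69
step 4: P2: store L0 := 93  ⟶  IIM  (L0)  txn=BusRdX+Flush  M[L0]=5
step 5: P0: store L2 := 45  ⟶  MII  (L2)  txn=∅  M[L2]=10
step 6: P0: load  L0  ⟶  SIO  (L0)  txn=BusRd  M[L0]=5
step 7: P1: store L2 := 41  ⟶  IMI  (L2)  txn=BusRdX+Flush  M[L2]=45
step 8: P2: store L1 := 10  ⟶  IIM  (L1)  txn=BusRdX  M[L1]=10
step 9: P0: load  L0  ⟶  SIO  (L0)  txn=∅  M[L0]=5
step 10: P2: load  L0  ⟶  SIO  (L0)  txn=∅  M[L0]=5
step 11: P1: load  L0  ⟶  SSO  (L0)  txn=BusRd  M[L0]=5
step 12: P1: load  L0  ⟶  SSO  (L0)  txn=∅  M[L0]=5
step 13: P2: load  L0  ⟶  SSO  (L0)  txn=∅  M[L0]=5
step 14: P0: store L2 := 81  ⟶  MII  (L2)  txn=BusRdX+Flush  M[L2]=41
step 15: P0: store L2 := 39  ⟶  MII  (L2)  txn=∅  M[L2]=41
step 16: P0: store L1 := 23  ⟶  MII  (L1)  txn=BusRdX+Flush  M[L1]=10
step 17: P2: load  L0  ⟶  SSO  (L0)  txn=∅  M[L0]=5
step 18: P1: store L0 := 72  ⟶  IMI  (L0)  txn=BusUpgr+Flush  M[L0]=93
step 19: P1: load  L0  ⟶  IMI  (L0)  txn=∅  M[L0]=93

bus = BusUpgr,Flush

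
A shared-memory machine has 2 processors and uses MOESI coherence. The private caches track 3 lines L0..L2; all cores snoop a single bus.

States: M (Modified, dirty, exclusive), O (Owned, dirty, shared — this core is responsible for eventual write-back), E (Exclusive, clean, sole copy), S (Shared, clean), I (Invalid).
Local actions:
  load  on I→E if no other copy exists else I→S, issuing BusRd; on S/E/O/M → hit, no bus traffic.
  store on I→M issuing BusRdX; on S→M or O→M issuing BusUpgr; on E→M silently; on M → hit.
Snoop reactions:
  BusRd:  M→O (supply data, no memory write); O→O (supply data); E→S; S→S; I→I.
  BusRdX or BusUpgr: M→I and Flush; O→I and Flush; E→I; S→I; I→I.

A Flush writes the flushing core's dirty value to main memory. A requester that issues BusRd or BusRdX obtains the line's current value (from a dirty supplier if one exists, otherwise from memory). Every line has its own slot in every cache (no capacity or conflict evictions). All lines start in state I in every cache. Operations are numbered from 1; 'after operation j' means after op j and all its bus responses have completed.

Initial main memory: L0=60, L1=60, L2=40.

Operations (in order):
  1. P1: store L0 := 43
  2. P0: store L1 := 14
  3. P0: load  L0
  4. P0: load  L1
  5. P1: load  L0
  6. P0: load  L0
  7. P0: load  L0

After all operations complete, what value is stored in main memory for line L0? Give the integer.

memory[L0] = 60

1. P1: store L0 := 43  bus=[BusRdX]  L0: P0=I P1=M  mem[L0]=60
2. P0: store L1 := 14  bus=[BusRdX]  L1: P0=M P1=I  mem[L1]=60
3. P0: load  L0  bus=[BusRd]  L0: P0=S P1=O  mem[L0]=60
4. P0: load  L1  bus=[-]  L1: P0=M P1=I  mem[L1]=60
5. P1: load  L0  bus=[-]  L0: P0=S P1=O  mem[L0]=60
6. P0: load  L0  bus=[-]  L0: P0=S P1=O  mem[L0]=60
7. P0: load  L0  bus=[-]  L0: P0=S P1=O  mem[L0]=60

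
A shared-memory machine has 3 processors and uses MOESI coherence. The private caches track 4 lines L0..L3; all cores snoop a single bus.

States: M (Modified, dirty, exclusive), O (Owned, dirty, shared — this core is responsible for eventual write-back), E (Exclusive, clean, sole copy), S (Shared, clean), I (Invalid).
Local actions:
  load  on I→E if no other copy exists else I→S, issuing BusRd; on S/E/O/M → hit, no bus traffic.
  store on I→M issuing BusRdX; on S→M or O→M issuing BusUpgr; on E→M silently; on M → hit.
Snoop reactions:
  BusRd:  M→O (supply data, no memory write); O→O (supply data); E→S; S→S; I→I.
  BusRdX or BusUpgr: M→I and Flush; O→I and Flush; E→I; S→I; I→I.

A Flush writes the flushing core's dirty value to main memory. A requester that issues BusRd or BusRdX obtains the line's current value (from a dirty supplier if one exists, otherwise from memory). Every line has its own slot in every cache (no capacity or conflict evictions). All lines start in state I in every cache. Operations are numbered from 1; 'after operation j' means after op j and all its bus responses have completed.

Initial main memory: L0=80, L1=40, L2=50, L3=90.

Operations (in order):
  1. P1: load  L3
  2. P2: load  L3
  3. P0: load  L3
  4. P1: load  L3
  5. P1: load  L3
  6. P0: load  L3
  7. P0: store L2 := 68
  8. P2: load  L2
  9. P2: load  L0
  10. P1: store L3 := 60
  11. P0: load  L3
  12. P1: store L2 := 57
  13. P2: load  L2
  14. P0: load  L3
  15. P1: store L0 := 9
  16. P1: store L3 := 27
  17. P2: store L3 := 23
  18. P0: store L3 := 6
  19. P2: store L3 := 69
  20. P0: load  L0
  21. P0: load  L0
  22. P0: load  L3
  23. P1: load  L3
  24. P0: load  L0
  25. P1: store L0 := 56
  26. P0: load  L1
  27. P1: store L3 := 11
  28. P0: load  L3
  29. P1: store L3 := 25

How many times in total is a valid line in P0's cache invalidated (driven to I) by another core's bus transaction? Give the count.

  op1 P1: load  L3 → I/E/I on L3; bus BusRd; mem=90
  op2 P2: load  L3 → I/S/S on L3; bus BusRd; mem=90
  op3 P0: load  L3 → S/S/S on L3; bus BusRd; mem=90
  op4 P1: load  L3 → S/S/S on L3; bus (none); mem=90
  op5 P1: load  L3 → S/S/S on L3; bus (none); mem=90
  op6 P0: load  L3 → S/S/S on L3; bus (none); mem=90
  op7 P0: store L2 := 68 → M/I/I on L2; bus BusRdX; mem=50
  op8 P2: load  L2 → O/I/S on L2; bus BusRd; mem=50
  op9 P2: load  L0 → I/I/E on L0; bus BusRd; mem=80
  op10 P1: store L3 := 60 → I/M/I on L3; bus BusUpgr; mem=90
  op11 P0: load  L3 → S/O/I on L3; bus BusRd; mem=90
  op12 P1: store L2 := 57 → I/M/I on L2; bus BusRdX Flush; mem=68
  op13 P2: load  L2 → I/O/S on L2; bus BusRd; mem=68
  op14 P0: load  L3 → S/O/I on L3; bus (none); mem=90
  op15 P1: store L0 := 9 → I/M/I on L0; bus BusRdX; mem=80
  op16 P1: store L3 := 27 → I/M/I on L3; bus BusUpgr; mem=90
  op17 P2: store L3 := 23 → I/I/M on L3; bus BusRdX Flush; mem=27
  op18 P0: store L3 := 6 → M/I/I on L3; bus BusRdX Flush; mem=23
  op19 P2: store L3 := 69 → I/I/M on L3; bus BusRdX Flush; mem=6
  op20 P0: load  L0 → S/O/I on L0; bus BusRd; mem=80
  op21 P0: load  L0 → S/O/I on L0; bus (none); mem=80
  op22 P0: load  L3 → S/I/O on L3; bus BusRd; mem=6
  op23 P1: load  L3 → S/S/O on L3; bus BusRd; mem=6
  op24 P0: load  L0 → S/O/I on L0; bus (none); mem=80
  op25 P1: store L0 := 56 → I/M/I on L0; bus BusUpgr; mem=80
  op26 P0: load  L1 → E/I/I on L1; bus BusRd; mem=40
  op27 P1: store L3 := 11 → I/M/I on L3; bus BusUpgr Flush; mem=69
  op28 P0: load  L3 → S/O/I on L3; bus BusRd; mem=69
  op29 P1: store L3 := 25 → I/M/I on L3; bus BusUpgr; mem=69

invalidations = 7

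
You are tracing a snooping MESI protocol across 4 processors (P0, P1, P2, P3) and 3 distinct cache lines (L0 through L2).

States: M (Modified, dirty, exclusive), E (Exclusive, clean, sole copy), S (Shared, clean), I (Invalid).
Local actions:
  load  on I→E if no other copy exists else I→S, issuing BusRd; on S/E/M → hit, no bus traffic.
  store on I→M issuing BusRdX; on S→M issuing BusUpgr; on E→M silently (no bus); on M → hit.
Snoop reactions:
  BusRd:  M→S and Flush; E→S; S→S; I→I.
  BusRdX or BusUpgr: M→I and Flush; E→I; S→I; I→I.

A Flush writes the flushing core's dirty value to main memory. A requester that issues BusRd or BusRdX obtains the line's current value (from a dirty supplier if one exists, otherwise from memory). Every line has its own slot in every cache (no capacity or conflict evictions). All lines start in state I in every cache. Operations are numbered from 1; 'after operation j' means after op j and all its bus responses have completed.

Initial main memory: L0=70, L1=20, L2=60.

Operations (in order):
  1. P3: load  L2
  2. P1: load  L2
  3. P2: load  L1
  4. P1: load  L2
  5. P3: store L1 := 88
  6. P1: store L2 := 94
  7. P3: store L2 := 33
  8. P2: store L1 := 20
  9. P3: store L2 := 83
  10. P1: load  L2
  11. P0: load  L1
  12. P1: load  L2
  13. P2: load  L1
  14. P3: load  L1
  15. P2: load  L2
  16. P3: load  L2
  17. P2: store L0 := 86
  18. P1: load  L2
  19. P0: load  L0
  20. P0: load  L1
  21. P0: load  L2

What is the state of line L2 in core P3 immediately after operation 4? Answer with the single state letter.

state = S

step 1: P3: load  L2  ⟶  IIIE  (L2)  txn=BusRd  M[L2]=60
step 2: P1: load  L2  ⟶  ISIS  (L2)  txn=BusRd  M[L2]=60
step 3: P2: load  L1  ⟶  IIEI  (L1)  txn=BusRd  M[L1]=20
step 4: P1: load  L2  ⟶  ISIS  (L2)  txn=∅  M[L2]=60
step 5: P3: store L1 := 88  ⟶  IIIM  (L1)  txn=BusRdX  M[L1]=20
step 6: P1: store L2 := 94  ⟶  IMII  (L2)  txn=BusUpgr  M[L2]=60
step 7: P3: store L2 := 33  ⟶  IIIM  (L2)  txn=BusRdX+Flush  M[L2]=94
step 8: P2: store L1 := 20  ⟶  IIMI  (L1)  txn=BusRdX+Flush  M[L1]=88
step 9: P3: store L2 := 83  ⟶  IIIM  (L2)  txn=∅  M[L2]=94
step 10: P1: load  L2  ⟶  ISIS  (L2)  txn=BusRd+Flush  M[L2]=83
step 11: P0: load  L1  ⟶  SISI  (L1)  txn=BusRd+Flush  M[L1]=20
step 12: P1: load  L2  ⟶  ISIS  (L2)  txn=∅  M[L2]=83
step 13: P2: load  L1  ⟶  SISI  (L1)  txn=∅  M[L1]=20
step 14: P3: load  L1  ⟶  SISS  (L1)  txn=BusRd  M[L1]=20
step 15: P2: load  L2  ⟶  ISSS  (L2)  txn=BusRd  M[L2]=83
step 16: P3: load  L2  ⟶  ISSS  (L2)  txn=∅  M[L2]=83
step 17: P2: store L0 := 86  ⟶  IIMI  (L0)  txn=BusRdX  M[L0]=70
step 18: P1: load  L2  ⟶  ISSS  (L2)  txn=∅  M[L2]=83
step 19: P0: load  L0  ⟶  SISI  (L0)  txn=BusRd+Flush  M[L0]=86
step 20: P0: load  L1  ⟶  SISS  (L1)  txn=∅  M[L1]=20
step 21: P0: load  L2  ⟶  SSSS  (L2)  txn=BusRd  M[L2]=83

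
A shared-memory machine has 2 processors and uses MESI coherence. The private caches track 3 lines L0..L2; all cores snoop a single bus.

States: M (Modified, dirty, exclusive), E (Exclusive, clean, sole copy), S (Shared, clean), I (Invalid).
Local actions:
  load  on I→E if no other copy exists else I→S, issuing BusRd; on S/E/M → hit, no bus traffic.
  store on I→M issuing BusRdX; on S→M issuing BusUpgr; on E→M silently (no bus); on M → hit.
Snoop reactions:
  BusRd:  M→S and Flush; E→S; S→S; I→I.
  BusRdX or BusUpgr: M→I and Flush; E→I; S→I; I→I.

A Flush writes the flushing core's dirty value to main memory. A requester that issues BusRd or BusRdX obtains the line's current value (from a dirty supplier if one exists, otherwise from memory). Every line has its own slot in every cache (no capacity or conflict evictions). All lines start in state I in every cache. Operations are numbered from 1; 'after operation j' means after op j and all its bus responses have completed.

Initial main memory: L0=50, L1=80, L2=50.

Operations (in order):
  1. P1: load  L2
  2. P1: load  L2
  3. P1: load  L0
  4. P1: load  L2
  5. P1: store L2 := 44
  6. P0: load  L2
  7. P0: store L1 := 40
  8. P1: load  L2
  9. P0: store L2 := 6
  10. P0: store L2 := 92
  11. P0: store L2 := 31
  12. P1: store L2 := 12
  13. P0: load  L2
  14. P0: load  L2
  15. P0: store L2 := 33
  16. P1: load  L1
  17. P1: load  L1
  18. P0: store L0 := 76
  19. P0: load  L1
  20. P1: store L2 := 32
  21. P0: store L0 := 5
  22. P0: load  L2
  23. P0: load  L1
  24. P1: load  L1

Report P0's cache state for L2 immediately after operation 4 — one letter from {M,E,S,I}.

state = I

  op1 P1: load  L2 → I/E on L2; bus BusRd; mem=50
  op2 P1: load  L2 → I/E on L2; bus (none); mem=50
  op3 P1: load  L0 → I/E on L0; bus BusRd; mem=50
  op4 P1: load  L2 → I/E on L2; bus (none); mem=50
  op5 P1: store L2 := 44 → I/M on L2; bus (none); mem=50
  op6 P0: load  L2 → S/S on L2; bus BusRd Flush; mem=44
  op7 P0: store L1 := 40 → M/I on L1; bus BusRdX; mem=80
  op8 P1: load  L2 → S/S on L2; bus (none); mem=44
  op9 P0: store L2 := 6 → M/I on L2; bus BusUpgr; mem=44
  op10 P0: store L2 := 92 → M/I on L2; bus (none); mem=44
  op11 P0: store L2 := 31 → M/I on L2; bus (none); mem=44
  op12 P1: store L2 := 12 → I/M on L2; bus BusRdX Flush; mem=31
  op13 P0: load  L2 → S/S on L2; bus BusRd Flush; mem=12
  op14 P0: load  L2 → S/S on L2; bus (none); mem=12
  op15 P0: store L2 := 33 → M/I on L2; bus BusUpgr; mem=12
  op16 P1: load  L1 → S/S on L1; bus BusRd Flush; mem=40
  op17 P1: load  L1 → S/S on L1; bus (none); mem=40
  op18 P0: store L0 := 76 → M/I on L0; bus BusRdX; mem=50
  op19 P0: load  L1 → S/S on L1; bus (none); mem=40
  op20 P1: store L2 := 32 → I/M on L2; bus BusRdX Flush; mem=33
  op21 P0: store L0 := 5 → M/I on L0; bus (none); mem=50
  op22 P0: load  L2 → S/S on L2; bus BusRd Flush; mem=32
  op23 P0: load  L1 → S/S on L1; bus (none); mem=40
  op24 P1: load  L1 → S/S on L1; bus (none); mem=40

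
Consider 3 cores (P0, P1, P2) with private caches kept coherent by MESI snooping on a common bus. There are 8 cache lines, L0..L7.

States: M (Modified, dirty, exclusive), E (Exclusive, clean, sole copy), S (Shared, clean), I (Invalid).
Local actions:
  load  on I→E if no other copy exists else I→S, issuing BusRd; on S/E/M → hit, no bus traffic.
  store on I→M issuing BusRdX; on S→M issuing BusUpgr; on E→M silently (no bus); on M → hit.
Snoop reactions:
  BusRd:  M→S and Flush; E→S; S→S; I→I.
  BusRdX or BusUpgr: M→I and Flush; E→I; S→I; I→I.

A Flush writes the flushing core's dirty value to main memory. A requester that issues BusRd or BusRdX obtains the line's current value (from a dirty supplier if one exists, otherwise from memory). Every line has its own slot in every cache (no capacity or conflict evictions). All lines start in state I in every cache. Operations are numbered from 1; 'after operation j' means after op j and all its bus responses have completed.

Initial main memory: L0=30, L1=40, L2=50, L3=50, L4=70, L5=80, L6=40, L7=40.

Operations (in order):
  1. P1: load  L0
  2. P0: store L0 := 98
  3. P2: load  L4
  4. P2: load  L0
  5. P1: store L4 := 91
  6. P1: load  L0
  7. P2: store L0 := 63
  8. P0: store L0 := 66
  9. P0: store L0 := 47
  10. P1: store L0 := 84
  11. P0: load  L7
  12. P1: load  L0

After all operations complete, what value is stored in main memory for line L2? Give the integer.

step 1: P1: load  L0  ⟶  IEI  (L0)  txn=BusRd  M[L0]=30
step 2: P0: store L0 := 98  ⟶  MII  (L0)  txn=BusRdX  M[L0]=30
step 3: P2: load  L4  ⟶  IIE  (L4)  txn=BusRd  M[L4]=70
step 4: P2: load  L0  ⟶  SIS  (L0)  txn=BusRd+Flush  M[L0]=98
step 5: P1: store L4 := 91  ⟶  IMI  (L4)  txn=BusRdX  M[L4]=70
step 6: P1: load  L0  ⟶  SSS  (L0)  txn=BusRd  M[L0]=98
step 7: P2: store L0 := 63  ⟶  IIM  (L0)  txn=BusUpgr  M[L0]=98
step 8: P0: store L0 := 66  ⟶  MII  (L0)  txn=BusRdX+Flush  M[L0]=63
step 9: P0: store L0 := 47  ⟶  MII  (L0)  txn=∅  M[L0]=63
step 10: P1: store L0 := 84  ⟶  IMI  (L0)  txn=BusRdX+Flush  M[L0]=47
step 11: P0: load  L7  ⟶  EII  (L7)  txn=BusRd  M[L7]=40
step 12: P1: load  L0  ⟶  IMI  (L0)  txn=∅  M[L0]=47

memory[L2] = 50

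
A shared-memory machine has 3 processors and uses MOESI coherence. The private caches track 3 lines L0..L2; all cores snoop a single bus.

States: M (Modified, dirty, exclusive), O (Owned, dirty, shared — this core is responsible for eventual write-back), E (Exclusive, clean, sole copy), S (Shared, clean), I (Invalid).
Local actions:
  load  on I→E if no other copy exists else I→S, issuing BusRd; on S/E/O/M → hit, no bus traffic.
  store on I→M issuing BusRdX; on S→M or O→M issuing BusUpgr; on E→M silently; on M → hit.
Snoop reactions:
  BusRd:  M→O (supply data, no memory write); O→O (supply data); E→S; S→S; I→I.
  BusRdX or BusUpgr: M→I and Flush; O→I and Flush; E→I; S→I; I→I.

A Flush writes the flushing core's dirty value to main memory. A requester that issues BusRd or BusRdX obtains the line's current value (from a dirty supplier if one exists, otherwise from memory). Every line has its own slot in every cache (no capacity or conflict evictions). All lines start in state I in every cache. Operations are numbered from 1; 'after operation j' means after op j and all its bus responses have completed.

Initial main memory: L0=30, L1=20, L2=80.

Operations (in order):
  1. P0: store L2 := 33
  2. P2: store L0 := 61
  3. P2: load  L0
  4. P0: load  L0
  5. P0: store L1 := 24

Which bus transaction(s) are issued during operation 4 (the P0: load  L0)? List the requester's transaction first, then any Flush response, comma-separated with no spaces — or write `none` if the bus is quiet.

1. P0: store L2 := 33  bus=[BusRdX]  L2: P0=M P1=I P2=I  mem[L2]=80
2. P2: store L0 := 61  bus=[BusRdX]  L0: P0=I P1=I P2=M  mem[L0]=30
3. P2: load  L0  bus=[-]  L0: P0=I P1=I P2=M  mem[L0]=30
4. P0: load  L0  bus=[BusRd]  L0: P0=S P1=I P2=O  mem[L0]=30
5. P0: store L1 := 24  bus=[BusRdX]  L1: P0=M P1=I P2=I  mem[L1]=20

bus = BusRd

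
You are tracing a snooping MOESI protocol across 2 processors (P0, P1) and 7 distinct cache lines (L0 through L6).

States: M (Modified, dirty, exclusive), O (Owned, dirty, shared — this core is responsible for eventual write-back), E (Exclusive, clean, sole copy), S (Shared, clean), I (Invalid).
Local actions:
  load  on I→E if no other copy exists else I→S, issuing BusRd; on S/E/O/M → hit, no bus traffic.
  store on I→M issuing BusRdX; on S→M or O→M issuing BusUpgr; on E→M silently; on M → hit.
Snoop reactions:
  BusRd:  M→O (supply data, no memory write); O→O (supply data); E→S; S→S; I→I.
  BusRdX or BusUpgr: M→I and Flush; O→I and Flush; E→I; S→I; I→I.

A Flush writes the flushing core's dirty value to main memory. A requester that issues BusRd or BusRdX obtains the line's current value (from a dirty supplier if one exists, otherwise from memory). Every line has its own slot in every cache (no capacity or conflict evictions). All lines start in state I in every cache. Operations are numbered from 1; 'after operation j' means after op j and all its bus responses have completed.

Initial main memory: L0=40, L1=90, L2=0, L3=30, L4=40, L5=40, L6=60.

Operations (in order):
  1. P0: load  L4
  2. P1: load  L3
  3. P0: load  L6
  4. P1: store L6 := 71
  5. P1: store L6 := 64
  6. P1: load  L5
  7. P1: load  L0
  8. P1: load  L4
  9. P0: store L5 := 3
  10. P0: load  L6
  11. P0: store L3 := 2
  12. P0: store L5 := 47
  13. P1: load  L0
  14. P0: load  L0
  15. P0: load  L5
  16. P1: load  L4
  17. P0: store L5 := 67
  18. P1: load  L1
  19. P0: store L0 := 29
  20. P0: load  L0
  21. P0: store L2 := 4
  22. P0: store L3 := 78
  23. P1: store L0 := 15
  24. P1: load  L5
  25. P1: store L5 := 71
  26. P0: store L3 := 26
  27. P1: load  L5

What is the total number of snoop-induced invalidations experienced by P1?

step 1: P0: load  L4  ⟶  EI  (L4)  txn=BusRd  M[L4]=40
step 2: P1: load  L3  ⟶  IE  (L3)  txn=BusRd  M[L3]=30
step 3: P0: load  L6  ⟶  EI  (L6)  txn=BusRd  M[L6]=60
step 4: P1: store L6 := 71  ⟶  IM  (L6)  txn=BusRdX  M[L6]=60
step 5: P1: store L6 := 64  ⟶  IM  (L6)  txn=∅  M[L6]=60
step 6: P1: load  L5  ⟶  IE  (L5)  txn=BusRd  M[L5]=40
step 7: P1: load  L0  ⟶  IE  (L0)  txn=BusRd  M[L0]=40
step 8: P1: load  L4  ⟶  SS  (L4)  txn=BusRd  M[L4]=40
step 9: P0: store L5 := 3  ⟶  MI  (L5)  txn=BusRdX  M[L5]=40
step 10: P0: load  L6  ⟶  SO  (L6)  txn=BusRd  M[L6]=60
step 11: P0: store L3 := 2  ⟶  MI  (L3)  txn=BusRdX  M[L3]=30
step 12: P0: store L5 := 47  ⟶  MI  (L5)  txn=∅  M[L5]=40
step 13: P1: load  L0  ⟶  IE  (L0)  txn=∅  M[L0]=40
step 14: P0: load  L0  ⟶  SS  (L0)  txn=BusRd  M[L0]=40
step 15: P0: load  L5  ⟶  MI  (L5)  txn=∅  M[L5]=40
step 16: P1: load  L4  ⟶  SS  (L4)  txn=∅  M[L4]=40
step 17: P0: store L5 := 67  ⟶  MI  (L5)  txn=∅  M[L5]=40
step 18: P1: load  L1  ⟶  IE  (L1)  txn=BusRd  M[L1]=90
step 19: P0: store L0 := 29  ⟶  MI  (L0)  txn=BusUpgr  M[L0]=40
step 20: P0: load  L0  ⟶  MI  (L0)  txn=∅  M[L0]=40
step 21: P0: store L2 := 4  ⟶  MI  (L2)  txn=BusRdX  M[L2]=0
step 22: P0: store L3 := 78  ⟶  MI  (L3)  txn=∅  M[L3]=30
step 23: P1: store L0 := 15  ⟶  IM  (L0)  txn=BusRdX+Flush  M[L0]=29
step 24: P1: load  L5  ⟶  OS  (L5)  txn=BusRd  M[L5]=40
step 25: P1: store L5 := 71  ⟶  IM  (L5)  txn=BusUpgr+Flush  M[L5]=67
step 26: P0: store L3 := 26  ⟶  MI  (L3)  txn=∅  M[L3]=30
step 27: P1: load  L5  ⟶  IM  (L5)  txn=∅  M[L5]=67

invalidations = 3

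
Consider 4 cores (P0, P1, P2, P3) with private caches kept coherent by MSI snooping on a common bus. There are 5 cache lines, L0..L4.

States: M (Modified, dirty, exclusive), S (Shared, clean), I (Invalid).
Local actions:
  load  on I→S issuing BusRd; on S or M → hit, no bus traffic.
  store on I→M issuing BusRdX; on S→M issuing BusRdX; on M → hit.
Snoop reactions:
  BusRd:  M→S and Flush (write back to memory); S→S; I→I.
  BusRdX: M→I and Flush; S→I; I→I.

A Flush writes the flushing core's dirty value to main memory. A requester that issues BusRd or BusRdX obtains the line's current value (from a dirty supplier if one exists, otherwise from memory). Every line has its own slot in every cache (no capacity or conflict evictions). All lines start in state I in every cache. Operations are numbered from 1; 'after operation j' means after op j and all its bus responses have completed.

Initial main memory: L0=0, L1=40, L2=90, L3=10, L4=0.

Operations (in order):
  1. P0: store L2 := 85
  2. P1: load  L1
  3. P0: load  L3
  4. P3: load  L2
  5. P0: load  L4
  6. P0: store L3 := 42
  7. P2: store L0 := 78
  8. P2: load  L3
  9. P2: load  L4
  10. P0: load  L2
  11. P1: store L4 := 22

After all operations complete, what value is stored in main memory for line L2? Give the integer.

memory[L2] = 85

  op1 P0: store L2 := 85 → M/I/I/I on L2; bus BusRdX; mem=90
  op2 P1: load  L1 → I/S/I/I on L1; bus BusRd; mem=40
  op3 P0: load  L3 → S/I/I/I on L3; bus BusRd; mem=10
  op4 P3: load  L2 → S/I/I/S on L2; bus BusRd Flush; mem=85
  op5 P0: load  L4 → S/I/I/I on L4; bus BusRd; mem=0
  op6 P0: store L3 := 42 → M/I/I/I on L3; bus BusRdX; mem=10
  op7 P2: store L0 := 78 → I/I/M/I on L0; bus BusRdX; mem=0
  op8 P2: load  L3 → S/I/S/I on L3; bus BusRd Flush; mem=42
  op9 P2: load  L4 → S/I/S/I on L4; bus BusRd; mem=0
  op10 P0: load  L2 → S/I/I/S on L2; bus (none); mem=85
  op11 P1: store L4 := 22 → I/M/I/I on L4; bus BusRdX; mem=0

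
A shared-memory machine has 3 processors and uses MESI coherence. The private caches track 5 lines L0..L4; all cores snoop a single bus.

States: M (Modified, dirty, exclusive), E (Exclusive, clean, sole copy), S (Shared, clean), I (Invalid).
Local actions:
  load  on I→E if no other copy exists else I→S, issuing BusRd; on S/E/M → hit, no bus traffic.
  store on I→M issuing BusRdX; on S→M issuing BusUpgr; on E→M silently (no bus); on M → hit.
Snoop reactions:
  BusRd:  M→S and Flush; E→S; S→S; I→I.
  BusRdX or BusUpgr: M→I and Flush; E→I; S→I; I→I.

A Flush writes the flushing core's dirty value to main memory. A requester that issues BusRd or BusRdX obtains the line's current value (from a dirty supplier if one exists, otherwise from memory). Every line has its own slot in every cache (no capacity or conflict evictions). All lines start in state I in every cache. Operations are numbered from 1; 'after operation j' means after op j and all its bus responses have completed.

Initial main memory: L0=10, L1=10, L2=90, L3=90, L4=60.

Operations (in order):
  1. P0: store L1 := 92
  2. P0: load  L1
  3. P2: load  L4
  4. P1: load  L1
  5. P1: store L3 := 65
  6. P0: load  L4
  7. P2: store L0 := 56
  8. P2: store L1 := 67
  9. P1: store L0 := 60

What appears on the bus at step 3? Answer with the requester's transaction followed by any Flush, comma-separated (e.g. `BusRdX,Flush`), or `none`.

bus = BusRd

[1] P0: store L1 := 92 | P0:M(92), P1:I, P2:I | bus: BusRdX
[2] P0: load  L1 | P0:M(92), P1:I, P2:I | bus: none
[3] P2: load  L4 | P0:I, P1:I, P2:E(60) | bus: BusRd
[4] P1: load  L1 | P0:S(92), P1:S(92), P2:I | bus: BusRd,Flush
[5] P1: store L3 := 65 | P0:I, P1:M(65), P2:I | bus: BusRdX
[6] P0: load  L4 | P0:S(60), P1:I, P2:S(60) | bus: BusRd
[7] P2: store L0 := 56 | P0:I, P1:I, P2:M(56) | bus: BusRdX
[8] P2: store L1 := 67 | P0:I, P1:I, P2:M(67) | bus: BusRdX
[9] P1: store L0 := 60 | P0:I, P1:M(60), P2:I | bus: BusRdX,Flush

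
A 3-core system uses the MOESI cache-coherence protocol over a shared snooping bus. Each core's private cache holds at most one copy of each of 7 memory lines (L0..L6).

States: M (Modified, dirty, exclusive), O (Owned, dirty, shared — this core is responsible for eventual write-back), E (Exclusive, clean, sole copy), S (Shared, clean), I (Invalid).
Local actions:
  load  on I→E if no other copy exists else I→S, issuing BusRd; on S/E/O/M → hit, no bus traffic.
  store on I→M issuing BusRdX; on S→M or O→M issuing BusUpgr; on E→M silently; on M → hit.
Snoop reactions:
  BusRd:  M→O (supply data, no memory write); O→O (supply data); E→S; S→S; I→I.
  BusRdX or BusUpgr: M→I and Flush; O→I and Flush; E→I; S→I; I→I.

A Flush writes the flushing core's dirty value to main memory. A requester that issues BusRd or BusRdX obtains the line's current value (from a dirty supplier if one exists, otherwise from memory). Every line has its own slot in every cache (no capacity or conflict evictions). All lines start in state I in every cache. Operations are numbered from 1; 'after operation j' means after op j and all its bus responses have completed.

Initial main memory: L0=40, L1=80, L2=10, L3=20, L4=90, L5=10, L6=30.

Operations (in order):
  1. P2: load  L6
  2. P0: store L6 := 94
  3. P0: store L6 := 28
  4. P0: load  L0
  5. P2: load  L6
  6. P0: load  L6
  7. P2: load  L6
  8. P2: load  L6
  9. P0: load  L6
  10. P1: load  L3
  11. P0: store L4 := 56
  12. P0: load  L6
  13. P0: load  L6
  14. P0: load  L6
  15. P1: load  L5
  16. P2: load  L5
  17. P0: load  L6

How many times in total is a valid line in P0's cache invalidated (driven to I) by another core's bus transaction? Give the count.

invalidations = 0

[1] P2: load  L6 | P0:I, P1:I, P2:E(30) | bus: BusRd
[2] P0: store L6 := 94 | P0:M(94), P1:I, P2:I | bus: BusRdX
[3] P0: store L6 := 28 | P0:M(28), P1:I, P2:I | bus: none
[4] P0: load  L0 | P0:E(40), P1:I, P2:I | bus: BusRd
[5] P2: load  L6 | P0:O(28), P1:I, P2:S(28) | bus: BusRd
[6] P0: load  L6 | P0:O(28), P1:I, P2:S(28) | bus: none
[7] P2: load  L6 | P0:O(28), P1:I, P2:S(28) | bus: none
[8] P2: load  L6 | P0:O(28), P1:I, P2:S(28) | bus: none
[9] P0: load  L6 | P0:O(28), P1:I, P2:S(28) | bus: none
[10] P1: load  L3 | P0:I, P1:E(20), P2:I | bus: BusRd
[11] P0: store L4 := 56 | P0:M(56), P1:I, P2:I | bus: BusRdX
[12] P0: load  L6 | P0:O(28), P1:I, P2:S(28) | bus: none
[13] P0: load  L6 | P0:O(28), P1:I, P2:S(28) | bus: none
[14] P0: load  L6 | P0:O(28), P1:I, P2:S(28) | bus: none
[15] P1: load  L5 | P0:I, P1:E(10), P2:I | bus: BusRd
[16] P2: load  L5 | P0:I, P1:S(10), P2:S(10) | bus: BusRd
[17] P0: load  L6 | P0:O(28), P1:I, P2:S(28) | bus: none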